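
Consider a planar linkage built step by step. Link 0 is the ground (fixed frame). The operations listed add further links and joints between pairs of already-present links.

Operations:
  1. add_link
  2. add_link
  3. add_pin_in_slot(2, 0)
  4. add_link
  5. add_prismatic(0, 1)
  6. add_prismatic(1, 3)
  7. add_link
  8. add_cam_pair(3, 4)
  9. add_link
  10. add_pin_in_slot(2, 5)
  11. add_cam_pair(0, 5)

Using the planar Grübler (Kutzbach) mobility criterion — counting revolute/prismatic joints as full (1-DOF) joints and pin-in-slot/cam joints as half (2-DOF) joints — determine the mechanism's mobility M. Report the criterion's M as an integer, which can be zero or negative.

M = 7

[1;0;0] (link 0 is ground)
L+ [2;0;0]
L+ [3;0;0]
PS(2,0)∈J2 [3;0;1]
L+ [4;0;1]
P(0,1)∈J1 [4;1;1]
P(1,3)∈J1 [4;2;1]
L+ [5;2;1]
C(3,4)∈J2 [5;2;2]
L+ [6;2;2]
PS(2,5)∈J2 [6;2;3]
C(0,5)∈J2 [6;2;4]
mobility = 15 − 4 − 4 = 7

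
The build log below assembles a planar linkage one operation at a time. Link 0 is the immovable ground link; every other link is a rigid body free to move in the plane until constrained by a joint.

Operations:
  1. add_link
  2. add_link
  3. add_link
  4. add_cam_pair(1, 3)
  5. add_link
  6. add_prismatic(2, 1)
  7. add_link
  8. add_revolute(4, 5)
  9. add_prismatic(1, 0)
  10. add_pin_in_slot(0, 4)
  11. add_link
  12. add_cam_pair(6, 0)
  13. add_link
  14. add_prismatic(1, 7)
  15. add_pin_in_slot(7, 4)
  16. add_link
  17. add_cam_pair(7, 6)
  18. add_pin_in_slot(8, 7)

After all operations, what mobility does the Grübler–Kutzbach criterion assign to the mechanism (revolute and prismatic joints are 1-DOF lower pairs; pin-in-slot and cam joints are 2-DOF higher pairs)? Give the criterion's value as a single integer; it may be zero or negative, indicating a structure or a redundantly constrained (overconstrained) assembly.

link 0 = ground. State L|J1|J2 = 1|0|0
+link1  2|0|0
+link2  3|0|0
+link3  4|0|0
C(1,3) f=2→J2  4|0|1
+link4  5|0|1
P(2,1) f=1→J1  5|1|1
+link5  6|1|1
R(4,5) f=1→J1  6|2|1
P(1,0) f=1→J1  6|3|1
PS(0,4) f=2→J2  6|3|2
+link6  7|3|2
C(6,0) f=2→J2  7|3|3
+link7  8|3|3
P(1,7) f=1→J1  8|4|3
PS(7,4) f=2→J2  8|4|4
+link8  9|4|4
C(7,6) f=2→J2  9|4|5
PS(8,7) f=2→J2  9|4|6
M = 3(9−1)−2·4−6 = 24−8−6 = 10

M = 10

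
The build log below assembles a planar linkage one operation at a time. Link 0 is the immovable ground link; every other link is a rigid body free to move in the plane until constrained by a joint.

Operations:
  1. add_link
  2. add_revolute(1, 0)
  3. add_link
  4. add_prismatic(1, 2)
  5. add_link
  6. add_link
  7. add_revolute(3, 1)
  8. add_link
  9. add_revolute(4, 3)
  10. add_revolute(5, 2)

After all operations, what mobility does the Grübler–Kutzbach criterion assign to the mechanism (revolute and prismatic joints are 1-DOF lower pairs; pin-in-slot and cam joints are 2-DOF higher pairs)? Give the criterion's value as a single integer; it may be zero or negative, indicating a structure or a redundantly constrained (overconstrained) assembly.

link 0 = ground. State L|J1|J2 = 1|0|0
+link1  2|0|0
R(1,0) f=1→J1  2|1|0
+link2  3|1|0
P(1,2) f=1→J1  3|2|0
+link3  4|2|0
+link4  5|2|0
R(3,1) f=1→J1  5|3|0
+link5  6|3|0
R(4,3) f=1→J1  6|4|0
R(5,2) f=1→J1  6|5|0
M = 3(6−1)−2·5−0 = 15−10−0 = 5

M = 5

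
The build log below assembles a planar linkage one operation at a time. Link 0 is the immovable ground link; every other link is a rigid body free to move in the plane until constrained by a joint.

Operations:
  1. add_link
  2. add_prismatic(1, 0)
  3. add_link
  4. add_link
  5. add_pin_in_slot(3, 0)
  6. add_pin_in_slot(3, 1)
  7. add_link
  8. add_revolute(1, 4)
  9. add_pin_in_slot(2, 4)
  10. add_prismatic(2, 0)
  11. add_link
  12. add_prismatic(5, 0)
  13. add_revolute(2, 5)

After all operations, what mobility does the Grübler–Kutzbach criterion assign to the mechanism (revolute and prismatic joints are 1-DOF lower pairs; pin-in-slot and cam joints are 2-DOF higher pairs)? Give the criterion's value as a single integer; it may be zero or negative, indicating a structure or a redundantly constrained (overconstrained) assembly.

M = 2

(L,J1,J2)=(1,0,0); link0 fixed
link1: (2,0,0)
P 1-0 [J1]: (2,1,0)
link2: (3,1,0)
link3: (4,1,0)
PS 3-0 [J2]: (4,1,1)
PS 3-1 [J2]: (4,1,2)
link4: (5,1,2)
R 1-4 [J1]: (5,2,2)
PS 2-4 [J2]: (5,2,3)
P 2-0 [J1]: (5,3,3)
link5: (6,3,3)
P 5-0 [J1]: (6,4,3)
R 2-5 [J1]: (6,5,3)
Grübler: 3·5 − 2·5 − 3 = 2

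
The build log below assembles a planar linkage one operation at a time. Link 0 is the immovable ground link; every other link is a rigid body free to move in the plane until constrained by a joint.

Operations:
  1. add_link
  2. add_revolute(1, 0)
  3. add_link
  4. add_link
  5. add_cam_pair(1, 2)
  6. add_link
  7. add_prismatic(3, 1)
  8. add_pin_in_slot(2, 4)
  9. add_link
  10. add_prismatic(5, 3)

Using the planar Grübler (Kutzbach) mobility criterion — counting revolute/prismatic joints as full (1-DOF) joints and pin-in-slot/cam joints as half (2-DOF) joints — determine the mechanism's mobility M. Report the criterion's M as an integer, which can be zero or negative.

M = 7

L=1 J1=0 J2=0
add link → L=2 J1=0 J2=0
R@1,0 dof=1 J1 → L=2 J1=1 J2=0
add link → L=3 J1=1 J2=0
add link → L=4 J1=1 J2=0
C@1,2 dof=2 J2 → L=4 J1=1 J2=1
add link → L=5 J1=1 J2=1
P@3,1 dof=1 J1 → L=5 J1=2 J2=1
PS@2,4 dof=2 J2 → L=5 J1=2 J2=2
add link → L=6 J1=2 J2=2
P@5,3 dof=1 J1 → L=6 J1=3 J2=2
M=3(L−1)−2J1−J2=3·5−2·3−2=7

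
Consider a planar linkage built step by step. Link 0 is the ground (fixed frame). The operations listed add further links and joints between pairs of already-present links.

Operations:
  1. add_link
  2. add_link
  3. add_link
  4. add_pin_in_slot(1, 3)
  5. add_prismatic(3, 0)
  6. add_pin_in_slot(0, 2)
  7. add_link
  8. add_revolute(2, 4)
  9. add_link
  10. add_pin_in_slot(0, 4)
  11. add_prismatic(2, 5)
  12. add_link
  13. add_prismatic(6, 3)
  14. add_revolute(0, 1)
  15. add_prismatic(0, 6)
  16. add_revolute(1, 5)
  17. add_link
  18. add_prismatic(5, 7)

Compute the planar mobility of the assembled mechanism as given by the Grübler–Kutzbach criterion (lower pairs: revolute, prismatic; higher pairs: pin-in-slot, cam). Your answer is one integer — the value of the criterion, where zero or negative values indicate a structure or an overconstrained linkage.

M = 2

link 0 = ground. State L|J1|J2 = 1|0|0
+link1  2|0|0
+link2  3|0|0
+link3  4|0|0
PS(1,3) f=2→J2  4|0|1
P(3,0) f=1→J1  4|1|1
PS(0,2) f=2→J2  4|1|2
+link4  5|1|2
R(2,4) f=1→J1  5|2|2
+link5  6|2|2
PS(0,4) f=2→J2  6|2|3
P(2,5) f=1→J1  6|3|3
+link6  7|3|3
P(6,3) f=1→J1  7|4|3
R(0,1) f=1→J1  7|5|3
P(0,6) f=1→J1  7|6|3
R(1,5) f=1→J1  7|7|3
+link7  8|7|3
P(5,7) f=1→J1  8|8|3
M = 3(8−1)−2·8−3 = 21−16−3 = 2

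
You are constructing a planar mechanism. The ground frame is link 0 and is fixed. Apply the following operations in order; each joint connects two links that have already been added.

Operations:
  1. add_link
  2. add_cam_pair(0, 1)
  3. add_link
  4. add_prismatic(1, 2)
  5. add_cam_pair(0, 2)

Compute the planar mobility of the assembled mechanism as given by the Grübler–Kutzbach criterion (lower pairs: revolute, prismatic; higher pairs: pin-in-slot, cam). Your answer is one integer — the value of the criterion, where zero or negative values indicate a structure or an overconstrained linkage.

(L,J1,J2)=(1,0,0); link0 fixed
link1: (2,0,0)
C 0-1 [J2]: (2,0,1)
link2: (3,0,1)
P 1-2 [J1]: (3,1,1)
C 0-2 [J2]: (3,1,2)
Grübler: 3·2 − 2·1 − 2 = 2

M = 2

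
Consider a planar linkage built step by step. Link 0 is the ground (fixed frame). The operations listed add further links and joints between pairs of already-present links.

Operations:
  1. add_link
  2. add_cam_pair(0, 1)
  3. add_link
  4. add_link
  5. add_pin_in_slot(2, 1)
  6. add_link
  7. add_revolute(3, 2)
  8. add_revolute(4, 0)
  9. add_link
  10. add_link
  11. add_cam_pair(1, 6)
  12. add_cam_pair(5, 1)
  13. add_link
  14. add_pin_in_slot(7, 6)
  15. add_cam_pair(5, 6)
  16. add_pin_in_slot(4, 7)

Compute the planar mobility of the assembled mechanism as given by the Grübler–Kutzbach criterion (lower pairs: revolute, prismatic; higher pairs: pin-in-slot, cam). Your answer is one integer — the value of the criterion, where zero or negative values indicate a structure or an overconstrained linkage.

link 0 = ground. State L|J1|J2 = 1|0|0
+link1  2|0|0
C(0,1) f=2→J2  2|0|1
+link2  3|0|1
+link3  4|0|1
PS(2,1) f=2→J2  4|0|2
+link4  5|0|2
R(3,2) f=1→J1  5|1|2
R(4,0) f=1→J1  5|2|2
+link5  6|2|2
+link6  7|2|2
C(1,6) f=2→J2  7|2|3
C(5,1) f=2→J2  7|2|4
+link7  8|2|4
PS(7,6) f=2→J2  8|2|5
C(5,6) f=2→J2  8|2|6
PS(4,7) f=2→J2  8|2|7
M = 3(8−1)−2·2−7 = 21−4−7 = 10

M = 10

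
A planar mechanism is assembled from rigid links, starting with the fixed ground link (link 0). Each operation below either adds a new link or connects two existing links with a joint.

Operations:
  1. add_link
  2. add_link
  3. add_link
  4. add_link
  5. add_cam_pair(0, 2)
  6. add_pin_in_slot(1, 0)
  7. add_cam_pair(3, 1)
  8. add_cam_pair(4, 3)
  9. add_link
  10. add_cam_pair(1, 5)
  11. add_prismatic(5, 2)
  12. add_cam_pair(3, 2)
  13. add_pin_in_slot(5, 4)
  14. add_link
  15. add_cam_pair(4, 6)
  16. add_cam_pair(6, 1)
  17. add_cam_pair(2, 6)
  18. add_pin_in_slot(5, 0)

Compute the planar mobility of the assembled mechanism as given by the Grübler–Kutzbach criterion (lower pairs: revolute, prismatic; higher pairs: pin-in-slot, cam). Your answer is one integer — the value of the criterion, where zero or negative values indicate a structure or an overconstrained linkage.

M = 5

link 0 = ground. State L|J1|J2 = 1|0|0
+link1  2|0|0
+link2  3|0|0
+link3  4|0|0
+link4  5|0|0
C(0,2) f=2→J2  5|0|1
PS(1,0) f=2→J2  5|0|2
C(3,1) f=2→J2  5|0|3
C(4,3) f=2→J2  5|0|4
+link5  6|0|4
C(1,5) f=2→J2  6|0|5
P(5,2) f=1→J1  6|1|5
C(3,2) f=2→J2  6|1|6
PS(5,4) f=2→J2  6|1|7
+link6  7|1|7
C(4,6) f=2→J2  7|1|8
C(6,1) f=2→J2  7|1|9
C(2,6) f=2→J2  7|1|10
PS(5,0) f=2→J2  7|1|11
M = 3(7−1)−2·1−11 = 18−2−11 = 5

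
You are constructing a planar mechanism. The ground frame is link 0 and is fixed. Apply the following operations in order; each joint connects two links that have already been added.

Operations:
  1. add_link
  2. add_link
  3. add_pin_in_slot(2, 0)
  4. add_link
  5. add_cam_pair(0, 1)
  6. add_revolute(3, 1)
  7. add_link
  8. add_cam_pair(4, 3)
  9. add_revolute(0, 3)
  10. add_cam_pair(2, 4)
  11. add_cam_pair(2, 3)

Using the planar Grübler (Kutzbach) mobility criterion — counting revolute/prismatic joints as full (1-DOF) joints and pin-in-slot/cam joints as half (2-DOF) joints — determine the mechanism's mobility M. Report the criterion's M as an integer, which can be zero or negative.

M = 3

[1;0;0] (link 0 is ground)
L+ [2;0;0]
L+ [3;0;0]
PS(2,0)∈J2 [3;0;1]
L+ [4;0;1]
C(0,1)∈J2 [4;0;2]
R(3,1)∈J1 [4;1;2]
L+ [5;1;2]
C(4,3)∈J2 [5;1;3]
R(0,3)∈J1 [5;2;3]
C(2,4)∈J2 [5;2;4]
C(2,3)∈J2 [5;2;5]
mobility = 12 − 4 − 5 = 3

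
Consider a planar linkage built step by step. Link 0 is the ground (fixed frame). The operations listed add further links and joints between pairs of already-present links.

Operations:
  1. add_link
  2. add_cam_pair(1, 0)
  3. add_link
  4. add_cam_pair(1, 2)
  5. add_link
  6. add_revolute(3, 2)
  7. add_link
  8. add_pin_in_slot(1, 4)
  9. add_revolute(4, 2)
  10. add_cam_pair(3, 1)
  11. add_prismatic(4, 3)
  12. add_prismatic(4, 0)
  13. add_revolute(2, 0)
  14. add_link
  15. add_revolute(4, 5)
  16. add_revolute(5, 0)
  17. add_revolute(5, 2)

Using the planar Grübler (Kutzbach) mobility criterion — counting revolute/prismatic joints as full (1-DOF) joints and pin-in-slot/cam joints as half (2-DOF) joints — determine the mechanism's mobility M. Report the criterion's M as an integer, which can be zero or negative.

ground; <1,0,0>
#1 <2,0,0>
C:1↔0 J2 <2,0,1>
#2 <3,0,1>
C:1↔2 J2 <3,0,2>
#3 <4,0,2>
R:3↔2 J1 <4,1,2>
#4 <5,1,2>
PS:1↔4 J2 <5,1,3>
R:4↔2 J1 <5,2,3>
C:3↔1 J2 <5,2,4>
P:4↔3 J1 <5,3,4>
P:4↔0 J1 <5,4,4>
R:2↔0 J1 <5,5,4>
#5 <6,5,4>
R:4↔5 J1 <6,6,4>
R:5↔0 J1 <6,7,4>
R:5↔2 J1 <6,8,4>
3×5 − 2×8 − 1×4 = -5

M = -5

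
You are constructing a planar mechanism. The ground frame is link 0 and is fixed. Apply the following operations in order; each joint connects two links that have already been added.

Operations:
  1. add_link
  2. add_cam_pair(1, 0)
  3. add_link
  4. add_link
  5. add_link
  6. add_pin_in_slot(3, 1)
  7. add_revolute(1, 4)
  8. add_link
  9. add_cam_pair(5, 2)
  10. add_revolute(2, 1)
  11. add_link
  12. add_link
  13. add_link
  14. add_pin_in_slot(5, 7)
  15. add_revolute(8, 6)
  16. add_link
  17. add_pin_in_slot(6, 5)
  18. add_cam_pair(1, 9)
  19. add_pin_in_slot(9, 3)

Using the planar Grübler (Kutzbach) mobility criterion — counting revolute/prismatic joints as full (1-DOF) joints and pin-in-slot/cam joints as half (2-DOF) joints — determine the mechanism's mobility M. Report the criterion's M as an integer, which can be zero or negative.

M = 14

link 0 = ground. State L|J1|J2 = 1|0|0
+link1  2|0|0
C(1,0) f=2→J2  2|0|1
+link2  3|0|1
+link3  4|0|1
+link4  5|0|1
PS(3,1) f=2→J2  5|0|2
R(1,4) f=1→J1  5|1|2
+link5  6|1|2
C(5,2) f=2→J2  6|1|3
R(2,1) f=1→J1  6|2|3
+link6  7|2|3
+link7  8|2|3
+link8  9|2|3
PS(5,7) f=2→J2  9|2|4
R(8,6) f=1→J1  9|3|4
+link9  10|3|4
PS(6,5) f=2→J2  10|3|5
C(1,9) f=2→J2  10|3|6
PS(9,3) f=2→J2  10|3|7
M = 3(10−1)−2·3−7 = 27−6−7 = 14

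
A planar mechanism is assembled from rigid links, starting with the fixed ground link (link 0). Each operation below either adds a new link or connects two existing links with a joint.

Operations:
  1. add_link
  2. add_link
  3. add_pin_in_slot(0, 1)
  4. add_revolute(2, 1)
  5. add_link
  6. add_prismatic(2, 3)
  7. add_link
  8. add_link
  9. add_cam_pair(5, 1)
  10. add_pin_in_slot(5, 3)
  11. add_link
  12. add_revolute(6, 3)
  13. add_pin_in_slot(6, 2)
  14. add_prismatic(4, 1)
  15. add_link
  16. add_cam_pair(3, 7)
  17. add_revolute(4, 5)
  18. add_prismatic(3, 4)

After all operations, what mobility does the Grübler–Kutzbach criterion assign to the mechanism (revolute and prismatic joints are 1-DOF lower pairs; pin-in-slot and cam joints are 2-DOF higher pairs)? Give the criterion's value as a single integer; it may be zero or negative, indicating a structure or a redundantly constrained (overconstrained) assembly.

M = 4

[1;0;0] (link 0 is ground)
L+ [2;0;0]
L+ [3;0;0]
PS(0,1)∈J2 [3;0;1]
R(2,1)∈J1 [3;1;1]
L+ [4;1;1]
P(2,3)∈J1 [4;2;1]
L+ [5;2;1]
L+ [6;2;1]
C(5,1)∈J2 [6;2;2]
PS(5,3)∈J2 [6;2;3]
L+ [7;2;3]
R(6,3)∈J1 [7;3;3]
PS(6,2)∈J2 [7;3;4]
P(4,1)∈J1 [7;4;4]
L+ [8;4;4]
C(3,7)∈J2 [8;4;5]
R(4,5)∈J1 [8;5;5]
P(3,4)∈J1 [8;6;5]
mobility = 21 − 12 − 5 = 4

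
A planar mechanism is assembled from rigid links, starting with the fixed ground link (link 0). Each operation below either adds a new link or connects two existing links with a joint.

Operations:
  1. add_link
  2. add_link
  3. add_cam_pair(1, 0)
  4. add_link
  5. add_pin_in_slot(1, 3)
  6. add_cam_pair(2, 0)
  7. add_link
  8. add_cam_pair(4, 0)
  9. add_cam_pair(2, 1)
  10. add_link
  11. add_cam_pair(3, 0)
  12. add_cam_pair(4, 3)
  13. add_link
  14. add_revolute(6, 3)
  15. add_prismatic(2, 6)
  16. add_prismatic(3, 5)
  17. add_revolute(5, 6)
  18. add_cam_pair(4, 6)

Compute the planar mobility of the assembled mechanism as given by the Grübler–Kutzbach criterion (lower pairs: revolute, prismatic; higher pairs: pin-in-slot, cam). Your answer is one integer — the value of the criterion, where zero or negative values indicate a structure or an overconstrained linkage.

[1;0;0] (link 0 is ground)
L+ [2;0;0]
L+ [3;0;0]
C(1,0)∈J2 [3;0;1]
L+ [4;0;1]
PS(1,3)∈J2 [4;0;2]
C(2,0)∈J2 [4;0;3]
L+ [5;0;3]
C(4,0)∈J2 [5;0;4]
C(2,1)∈J2 [5;0;5]
L+ [6;0;5]
C(3,0)∈J2 [6;0;6]
C(4,3)∈J2 [6;0;7]
L+ [7;0;7]
R(6,3)∈J1 [7;1;7]
P(2,6)∈J1 [7;2;7]
P(3,5)∈J1 [7;3;7]
R(5,6)∈J1 [7;4;7]
C(4,6)∈J2 [7;4;8]
mobility = 18 − 8 − 8 = 2

M = 2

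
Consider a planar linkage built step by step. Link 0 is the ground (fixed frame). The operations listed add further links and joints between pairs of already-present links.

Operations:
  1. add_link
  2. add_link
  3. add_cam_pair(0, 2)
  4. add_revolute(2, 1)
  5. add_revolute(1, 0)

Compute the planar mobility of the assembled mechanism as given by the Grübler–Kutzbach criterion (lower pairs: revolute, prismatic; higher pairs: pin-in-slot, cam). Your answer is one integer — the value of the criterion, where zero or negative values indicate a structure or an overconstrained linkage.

ground; <1,0,0>
#1 <2,0,0>
#2 <3,0,0>
C:0↔2 J2 <3,0,1>
R:2↔1 J1 <3,1,1>
R:1↔0 J1 <3,2,1>
3×2 − 2×2 − 1×1 = 1

M = 1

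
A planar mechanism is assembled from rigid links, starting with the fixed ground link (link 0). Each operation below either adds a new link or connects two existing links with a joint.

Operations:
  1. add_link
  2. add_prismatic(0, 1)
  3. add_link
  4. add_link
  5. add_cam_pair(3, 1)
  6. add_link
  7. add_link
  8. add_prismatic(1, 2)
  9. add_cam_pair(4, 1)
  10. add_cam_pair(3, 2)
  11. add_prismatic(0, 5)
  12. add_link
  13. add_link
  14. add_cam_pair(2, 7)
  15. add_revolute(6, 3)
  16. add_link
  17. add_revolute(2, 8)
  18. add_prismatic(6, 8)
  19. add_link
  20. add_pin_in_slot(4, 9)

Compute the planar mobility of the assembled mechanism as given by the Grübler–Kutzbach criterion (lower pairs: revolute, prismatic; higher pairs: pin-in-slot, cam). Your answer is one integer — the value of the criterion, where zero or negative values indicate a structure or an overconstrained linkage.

M = 10

(L,J1,J2)=(1,0,0); link0 fixed
link1: (2,0,0)
P 0-1 [J1]: (2,1,0)
link2: (3,1,0)
link3: (4,1,0)
C 3-1 [J2]: (4,1,1)
link4: (5,1,1)
link5: (6,1,1)
P 1-2 [J1]: (6,2,1)
C 4-1 [J2]: (6,2,2)
C 3-2 [J2]: (6,2,3)
P 0-5 [J1]: (6,3,3)
link6: (7,3,3)
link7: (8,3,3)
C 2-7 [J2]: (8,3,4)
R 6-3 [J1]: (8,4,4)
link8: (9,4,4)
R 2-8 [J1]: (9,5,4)
P 6-8 [J1]: (9,6,4)
link9: (10,6,4)
PS 4-9 [J2]: (10,6,5)
Grübler: 3·9 − 2·6 − 5 = 10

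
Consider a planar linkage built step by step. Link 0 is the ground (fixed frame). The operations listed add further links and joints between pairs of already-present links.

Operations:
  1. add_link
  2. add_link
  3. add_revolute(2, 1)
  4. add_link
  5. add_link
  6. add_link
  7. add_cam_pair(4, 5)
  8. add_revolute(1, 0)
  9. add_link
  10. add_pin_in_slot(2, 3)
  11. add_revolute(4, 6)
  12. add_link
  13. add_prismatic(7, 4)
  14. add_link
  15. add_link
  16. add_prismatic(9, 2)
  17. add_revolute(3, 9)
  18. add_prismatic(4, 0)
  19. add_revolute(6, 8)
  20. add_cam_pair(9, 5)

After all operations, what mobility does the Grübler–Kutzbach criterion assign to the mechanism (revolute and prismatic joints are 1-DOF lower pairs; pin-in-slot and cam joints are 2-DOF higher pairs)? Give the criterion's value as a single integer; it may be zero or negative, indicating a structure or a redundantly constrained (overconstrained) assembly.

M = 8

ground; <1,0,0>
#1 <2,0,0>
#2 <3,0,0>
R:2↔1 J1 <3,1,0>
#3 <4,1,0>
#4 <5,1,0>
#5 <6,1,0>
C:4↔5 J2 <6,1,1>
R:1↔0 J1 <6,2,1>
#6 <7,2,1>
PS:2↔3 J2 <7,2,2>
R:4↔6 J1 <7,3,2>
#7 <8,3,2>
P:7↔4 J1 <8,4,2>
#8 <9,4,2>
#9 <10,4,2>
P:9↔2 J1 <10,5,2>
R:3↔9 J1 <10,6,2>
P:4↔0 J1 <10,7,2>
R:6↔8 J1 <10,8,2>
C:9↔5 J2 <10,8,3>
3×9 − 2×8 − 1×3 = 8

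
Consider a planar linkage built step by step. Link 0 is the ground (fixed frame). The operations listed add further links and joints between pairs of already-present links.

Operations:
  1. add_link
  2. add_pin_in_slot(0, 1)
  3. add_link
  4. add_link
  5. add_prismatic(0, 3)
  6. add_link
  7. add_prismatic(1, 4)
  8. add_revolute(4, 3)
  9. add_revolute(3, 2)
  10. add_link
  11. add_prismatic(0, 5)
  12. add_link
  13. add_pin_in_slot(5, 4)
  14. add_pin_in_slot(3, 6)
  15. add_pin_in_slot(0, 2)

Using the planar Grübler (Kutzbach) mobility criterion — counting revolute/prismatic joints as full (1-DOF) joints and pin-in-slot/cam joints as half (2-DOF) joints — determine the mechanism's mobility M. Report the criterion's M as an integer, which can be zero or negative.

L=1 J1=0 J2=0
add link → L=2 J1=0 J2=0
PS@0,1 dof=2 J2 → L=2 J1=0 J2=1
add link → L=3 J1=0 J2=1
add link → L=4 J1=0 J2=1
P@0,3 dof=1 J1 → L=4 J1=1 J2=1
add link → L=5 J1=1 J2=1
P@1,4 dof=1 J1 → L=5 J1=2 J2=1
R@4,3 dof=1 J1 → L=5 J1=3 J2=1
R@3,2 dof=1 J1 → L=5 J1=4 J2=1
add link → L=6 J1=4 J2=1
P@0,5 dof=1 J1 → L=6 J1=5 J2=1
add link → L=7 J1=5 J2=1
PS@5,4 dof=2 J2 → L=7 J1=5 J2=2
PS@3,6 dof=2 J2 → L=7 J1=5 J2=3
PS@0,2 dof=2 J2 → L=7 J1=5 J2=4
M=3(L−1)−2J1−J2=3·6−2·5−4=4

M = 4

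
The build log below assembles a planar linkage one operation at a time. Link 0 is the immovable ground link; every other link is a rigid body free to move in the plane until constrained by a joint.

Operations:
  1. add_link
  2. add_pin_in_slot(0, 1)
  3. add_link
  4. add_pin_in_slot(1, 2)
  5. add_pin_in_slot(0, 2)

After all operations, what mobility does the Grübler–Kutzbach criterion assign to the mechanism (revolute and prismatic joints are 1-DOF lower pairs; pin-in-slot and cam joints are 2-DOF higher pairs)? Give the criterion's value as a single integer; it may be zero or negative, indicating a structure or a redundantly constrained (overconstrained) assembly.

M = 3

link 0 = ground. State L|J1|J2 = 1|0|0
+link1  2|0|0
PS(0,1) f=2→J2  2|0|1
+link2  3|0|1
PS(1,2) f=2→J2  3|0|2
PS(0,2) f=2→J2  3|0|3
M = 3(3−1)−2·0−3 = 6−0−3 = 3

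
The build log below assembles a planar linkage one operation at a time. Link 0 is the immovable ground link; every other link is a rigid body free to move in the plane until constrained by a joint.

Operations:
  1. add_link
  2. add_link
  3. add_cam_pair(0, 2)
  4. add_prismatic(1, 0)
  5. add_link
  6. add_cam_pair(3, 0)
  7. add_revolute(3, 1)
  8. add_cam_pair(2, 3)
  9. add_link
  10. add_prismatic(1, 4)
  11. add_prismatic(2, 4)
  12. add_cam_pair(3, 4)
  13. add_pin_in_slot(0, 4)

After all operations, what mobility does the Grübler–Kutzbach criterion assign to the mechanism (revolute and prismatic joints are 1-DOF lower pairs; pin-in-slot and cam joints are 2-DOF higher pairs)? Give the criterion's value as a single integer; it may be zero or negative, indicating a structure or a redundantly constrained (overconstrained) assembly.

[1;0;0] (link 0 is ground)
L+ [2;0;0]
L+ [3;0;0]
C(0,2)∈J2 [3;0;1]
P(1,0)∈J1 [3;1;1]
L+ [4;1;1]
C(3,0)∈J2 [4;1;2]
R(3,1)∈J1 [4;2;2]
C(2,3)∈J2 [4;2;3]
L+ [5;2;3]
P(1,4)∈J1 [5;3;3]
P(2,4)∈J1 [5;4;3]
C(3,4)∈J2 [5;4;4]
PS(0,4)∈J2 [5;4;5]
mobility = 12 − 8 − 5 = -1

M = -1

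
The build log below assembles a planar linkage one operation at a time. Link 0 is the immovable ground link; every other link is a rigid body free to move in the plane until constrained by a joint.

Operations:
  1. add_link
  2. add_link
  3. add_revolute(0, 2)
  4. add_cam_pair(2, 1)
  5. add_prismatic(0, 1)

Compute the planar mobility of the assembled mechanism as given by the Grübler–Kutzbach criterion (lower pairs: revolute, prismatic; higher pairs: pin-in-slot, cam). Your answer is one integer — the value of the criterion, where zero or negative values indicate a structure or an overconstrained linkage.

L=1 J1=0 J2=0
add link → L=2 J1=0 J2=0
add link → L=3 J1=0 J2=0
R@0,2 dof=1 J1 → L=3 J1=1 J2=0
C@2,1 dof=2 J2 → L=3 J1=1 J2=1
P@0,1 dof=1 J1 → L=3 J1=2 J2=1
M=3(L−1)−2J1−J2=3·2−2·2−1=1

M = 1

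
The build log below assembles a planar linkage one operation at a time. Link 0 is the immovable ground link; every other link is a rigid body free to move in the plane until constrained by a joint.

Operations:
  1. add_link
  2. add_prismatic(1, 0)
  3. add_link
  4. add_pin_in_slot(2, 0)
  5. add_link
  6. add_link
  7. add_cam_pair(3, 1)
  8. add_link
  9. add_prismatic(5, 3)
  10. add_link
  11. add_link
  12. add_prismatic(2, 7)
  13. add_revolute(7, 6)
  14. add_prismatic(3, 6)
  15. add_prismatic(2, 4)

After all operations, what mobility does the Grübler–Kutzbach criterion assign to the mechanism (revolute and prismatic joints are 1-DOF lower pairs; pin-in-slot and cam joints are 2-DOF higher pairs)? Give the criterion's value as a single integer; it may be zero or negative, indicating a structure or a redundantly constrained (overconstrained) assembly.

M = 7

ground; <1,0,0>
#1 <2,0,0>
P:1↔0 J1 <2,1,0>
#2 <3,1,0>
PS:2↔0 J2 <3,1,1>
#3 <4,1,1>
#4 <5,1,1>
C:3↔1 J2 <5,1,2>
#5 <6,1,2>
P:5↔3 J1 <6,2,2>
#6 <7,2,2>
#7 <8,2,2>
P:2↔7 J1 <8,3,2>
R:7↔6 J1 <8,4,2>
P:3↔6 J1 <8,5,2>
P:2↔4 J1 <8,6,2>
3×7 − 2×6 − 1×2 = 7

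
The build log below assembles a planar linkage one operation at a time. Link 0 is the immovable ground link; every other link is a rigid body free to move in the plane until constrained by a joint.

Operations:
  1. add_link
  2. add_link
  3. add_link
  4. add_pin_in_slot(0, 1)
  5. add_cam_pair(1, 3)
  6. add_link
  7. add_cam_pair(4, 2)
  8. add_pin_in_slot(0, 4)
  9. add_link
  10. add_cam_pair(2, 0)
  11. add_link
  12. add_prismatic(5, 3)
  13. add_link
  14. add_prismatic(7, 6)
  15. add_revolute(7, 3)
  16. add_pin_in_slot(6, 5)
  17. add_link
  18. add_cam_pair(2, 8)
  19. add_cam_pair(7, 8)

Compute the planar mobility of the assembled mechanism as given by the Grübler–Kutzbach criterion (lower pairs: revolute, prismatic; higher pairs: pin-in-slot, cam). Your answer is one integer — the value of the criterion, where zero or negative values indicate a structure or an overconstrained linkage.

M = 10

[1;0;0] (link 0 is ground)
L+ [2;0;0]
L+ [3;0;0]
L+ [4;0;0]
PS(0,1)∈J2 [4;0;1]
C(1,3)∈J2 [4;0;2]
L+ [5;0;2]
C(4,2)∈J2 [5;0;3]
PS(0,4)∈J2 [5;0;4]
L+ [6;0;4]
C(2,0)∈J2 [6;0;5]
L+ [7;0;5]
P(5,3)∈J1 [7;1;5]
L+ [8;1;5]
P(7,6)∈J1 [8;2;5]
R(7,3)∈J1 [8;3;5]
PS(6,5)∈J2 [8;3;6]
L+ [9;3;6]
C(2,8)∈J2 [9;3;7]
C(7,8)∈J2 [9;3;8]
mobility = 24 − 6 − 8 = 10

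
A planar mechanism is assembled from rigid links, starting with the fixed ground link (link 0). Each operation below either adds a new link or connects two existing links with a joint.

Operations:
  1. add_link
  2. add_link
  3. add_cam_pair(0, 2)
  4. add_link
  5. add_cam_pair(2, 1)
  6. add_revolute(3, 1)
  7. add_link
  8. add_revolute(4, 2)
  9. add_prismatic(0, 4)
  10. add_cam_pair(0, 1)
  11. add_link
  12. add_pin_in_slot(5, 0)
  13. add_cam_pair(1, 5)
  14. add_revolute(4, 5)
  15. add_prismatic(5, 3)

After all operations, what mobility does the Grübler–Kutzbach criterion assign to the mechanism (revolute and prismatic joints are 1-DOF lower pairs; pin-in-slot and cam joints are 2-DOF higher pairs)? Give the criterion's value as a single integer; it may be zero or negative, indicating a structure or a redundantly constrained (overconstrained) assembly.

[1;0;0] (link 0 is ground)
L+ [2;0;0]
L+ [3;0;0]
C(0,2)∈J2 [3;0;1]
L+ [4;0;1]
C(2,1)∈J2 [4;0;2]
R(3,1)∈J1 [4;1;2]
L+ [5;1;2]
R(4,2)∈J1 [5;2;2]
P(0,4)∈J1 [5;3;2]
C(0,1)∈J2 [5;3;3]
L+ [6;3;3]
PS(5,0)∈J2 [6;3;4]
C(1,5)∈J2 [6;3;5]
R(4,5)∈J1 [6;4;5]
P(5,3)∈J1 [6;5;5]
mobility = 15 − 10 − 5 = 0

M = 0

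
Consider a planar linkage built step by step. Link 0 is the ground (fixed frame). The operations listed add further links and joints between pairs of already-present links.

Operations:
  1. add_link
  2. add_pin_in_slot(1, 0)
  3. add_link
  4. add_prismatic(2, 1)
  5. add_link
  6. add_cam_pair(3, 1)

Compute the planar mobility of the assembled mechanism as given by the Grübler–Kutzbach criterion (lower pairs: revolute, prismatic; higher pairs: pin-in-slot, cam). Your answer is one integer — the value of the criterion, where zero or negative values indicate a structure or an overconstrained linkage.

[1;0;0] (link 0 is ground)
L+ [2;0;0]
PS(1,0)∈J2 [2;0;1]
L+ [3;0;1]
P(2,1)∈J1 [3;1;1]
L+ [4;1;1]
C(3,1)∈J2 [4;1;2]
mobility = 9 − 2 − 2 = 5

M = 5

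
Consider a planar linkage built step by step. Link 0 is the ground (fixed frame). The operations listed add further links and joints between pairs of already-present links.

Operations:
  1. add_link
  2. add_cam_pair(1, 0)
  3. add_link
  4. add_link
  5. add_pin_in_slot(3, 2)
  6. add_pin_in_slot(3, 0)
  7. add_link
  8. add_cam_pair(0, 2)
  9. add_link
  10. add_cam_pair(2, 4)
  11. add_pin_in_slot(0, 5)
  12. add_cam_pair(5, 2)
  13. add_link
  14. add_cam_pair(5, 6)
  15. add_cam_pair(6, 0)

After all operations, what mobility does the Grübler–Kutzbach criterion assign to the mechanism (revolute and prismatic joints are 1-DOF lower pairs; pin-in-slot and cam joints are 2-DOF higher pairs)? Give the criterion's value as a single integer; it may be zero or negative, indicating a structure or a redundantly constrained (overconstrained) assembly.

M = 9

[1;0;0] (link 0 is ground)
L+ [2;0;0]
C(1,0)∈J2 [2;0;1]
L+ [3;0;1]
L+ [4;0;1]
PS(3,2)∈J2 [4;0;2]
PS(3,0)∈J2 [4;0;3]
L+ [5;0;3]
C(0,2)∈J2 [5;0;4]
L+ [6;0;4]
C(2,4)∈J2 [6;0;5]
PS(0,5)∈J2 [6;0;6]
C(5,2)∈J2 [6;0;7]
L+ [7;0;7]
C(5,6)∈J2 [7;0;8]
C(6,0)∈J2 [7;0;9]
mobility = 18 − 0 − 9 = 9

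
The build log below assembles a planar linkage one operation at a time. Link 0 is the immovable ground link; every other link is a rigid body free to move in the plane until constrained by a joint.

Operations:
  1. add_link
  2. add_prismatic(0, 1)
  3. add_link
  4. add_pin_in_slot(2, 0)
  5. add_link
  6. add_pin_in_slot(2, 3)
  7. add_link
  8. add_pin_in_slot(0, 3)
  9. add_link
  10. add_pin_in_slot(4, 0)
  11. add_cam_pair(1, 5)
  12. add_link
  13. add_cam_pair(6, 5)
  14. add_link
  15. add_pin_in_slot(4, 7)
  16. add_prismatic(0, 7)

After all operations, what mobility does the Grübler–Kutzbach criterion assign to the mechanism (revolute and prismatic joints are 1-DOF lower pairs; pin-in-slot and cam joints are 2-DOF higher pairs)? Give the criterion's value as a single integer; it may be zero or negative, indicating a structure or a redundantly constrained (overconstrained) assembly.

M = 10

(L,J1,J2)=(1,0,0); link0 fixed
link1: (2,0,0)
P 0-1 [J1]: (2,1,0)
link2: (3,1,0)
PS 2-0 [J2]: (3,1,1)
link3: (4,1,1)
PS 2-3 [J2]: (4,1,2)
link4: (5,1,2)
PS 0-3 [J2]: (5,1,3)
link5: (6,1,3)
PS 4-0 [J2]: (6,1,4)
C 1-5 [J2]: (6,1,5)
link6: (7,1,5)
C 6-5 [J2]: (7,1,6)
link7: (8,1,6)
PS 4-7 [J2]: (8,1,7)
P 0-7 [J1]: (8,2,7)
Grübler: 3·7 − 2·2 − 7 = 10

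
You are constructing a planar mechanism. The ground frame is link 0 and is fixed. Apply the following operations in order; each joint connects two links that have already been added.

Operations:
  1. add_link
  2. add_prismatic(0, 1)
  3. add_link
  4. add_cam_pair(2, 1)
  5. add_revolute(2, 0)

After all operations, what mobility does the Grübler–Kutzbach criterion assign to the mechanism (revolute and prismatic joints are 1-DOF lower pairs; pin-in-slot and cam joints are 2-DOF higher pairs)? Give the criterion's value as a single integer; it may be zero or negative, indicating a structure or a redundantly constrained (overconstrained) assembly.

M = 1

(L,J1,J2)=(1,0,0); link0 fixed
link1: (2,0,0)
P 0-1 [J1]: (2,1,0)
link2: (3,1,0)
C 2-1 [J2]: (3,1,1)
R 2-0 [J1]: (3,2,1)
Grübler: 3·2 − 2·2 − 1 = 1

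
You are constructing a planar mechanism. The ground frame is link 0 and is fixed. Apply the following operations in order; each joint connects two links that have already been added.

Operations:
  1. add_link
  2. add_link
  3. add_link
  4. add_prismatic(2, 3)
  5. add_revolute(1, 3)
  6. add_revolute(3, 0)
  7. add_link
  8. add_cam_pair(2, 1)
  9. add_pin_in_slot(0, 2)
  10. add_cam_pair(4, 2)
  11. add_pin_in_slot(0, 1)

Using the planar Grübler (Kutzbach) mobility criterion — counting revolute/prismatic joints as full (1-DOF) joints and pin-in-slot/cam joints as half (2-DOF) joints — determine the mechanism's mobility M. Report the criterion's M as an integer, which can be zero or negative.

M = 2

ground; <1,0,0>
#1 <2,0,0>
#2 <3,0,0>
#3 <4,0,0>
P:2↔3 J1 <4,1,0>
R:1↔3 J1 <4,2,0>
R:3↔0 J1 <4,3,0>
#4 <5,3,0>
C:2↔1 J2 <5,3,1>
PS:0↔2 J2 <5,3,2>
C:4↔2 J2 <5,3,3>
PS:0↔1 J2 <5,3,4>
3×4 − 2×3 − 1×4 = 2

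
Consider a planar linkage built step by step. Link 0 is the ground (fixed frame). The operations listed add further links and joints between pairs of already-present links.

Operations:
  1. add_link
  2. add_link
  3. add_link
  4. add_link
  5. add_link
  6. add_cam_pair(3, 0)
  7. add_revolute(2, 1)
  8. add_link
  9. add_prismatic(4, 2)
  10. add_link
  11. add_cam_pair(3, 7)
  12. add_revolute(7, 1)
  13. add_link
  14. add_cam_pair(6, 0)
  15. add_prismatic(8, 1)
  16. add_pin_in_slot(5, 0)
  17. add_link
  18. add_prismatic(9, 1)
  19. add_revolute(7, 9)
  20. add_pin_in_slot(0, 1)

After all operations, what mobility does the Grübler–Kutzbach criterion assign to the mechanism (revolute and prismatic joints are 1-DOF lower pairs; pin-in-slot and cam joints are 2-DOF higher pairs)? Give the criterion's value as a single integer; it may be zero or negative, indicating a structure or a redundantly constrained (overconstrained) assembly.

M = 10

[1;0;0] (link 0 is ground)
L+ [2;0;0]
L+ [3;0;0]
L+ [4;0;0]
L+ [5;0;0]
L+ [6;0;0]
C(3,0)∈J2 [6;0;1]
R(2,1)∈J1 [6;1;1]
L+ [7;1;1]
P(4,2)∈J1 [7;2;1]
L+ [8;2;1]
C(3,7)∈J2 [8;2;2]
R(7,1)∈J1 [8;3;2]
L+ [9;3;2]
C(6,0)∈J2 [9;3;3]
P(8,1)∈J1 [9;4;3]
PS(5,0)∈J2 [9;4;4]
L+ [10;4;4]
P(9,1)∈J1 [10;5;4]
R(7,9)∈J1 [10;6;4]
PS(0,1)∈J2 [10;6;5]
mobility = 27 − 12 − 5 = 10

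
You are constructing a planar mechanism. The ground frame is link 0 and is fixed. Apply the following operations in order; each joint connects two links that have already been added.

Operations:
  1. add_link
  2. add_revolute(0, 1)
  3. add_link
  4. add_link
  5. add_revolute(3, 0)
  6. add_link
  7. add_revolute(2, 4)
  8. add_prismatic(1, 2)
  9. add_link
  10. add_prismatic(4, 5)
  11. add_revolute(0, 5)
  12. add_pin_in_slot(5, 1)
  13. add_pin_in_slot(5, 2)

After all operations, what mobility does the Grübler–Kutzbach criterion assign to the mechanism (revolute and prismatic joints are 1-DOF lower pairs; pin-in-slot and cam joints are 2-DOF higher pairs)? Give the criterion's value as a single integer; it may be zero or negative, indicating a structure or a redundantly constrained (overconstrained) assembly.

(L,J1,J2)=(1,0,0); link0 fixed
link1: (2,0,0)
R 0-1 [J1]: (2,1,0)
link2: (3,1,0)
link3: (4,1,0)
R 3-0 [J1]: (4,2,0)
link4: (5,2,0)
R 2-4 [J1]: (5,3,0)
P 1-2 [J1]: (5,4,0)
link5: (6,4,0)
P 4-5 [J1]: (6,5,0)
R 0-5 [J1]: (6,6,0)
PS 5-1 [J2]: (6,6,1)
PS 5-2 [J2]: (6,6,2)
Grübler: 3·5 − 2·6 − 2 = 1

M = 1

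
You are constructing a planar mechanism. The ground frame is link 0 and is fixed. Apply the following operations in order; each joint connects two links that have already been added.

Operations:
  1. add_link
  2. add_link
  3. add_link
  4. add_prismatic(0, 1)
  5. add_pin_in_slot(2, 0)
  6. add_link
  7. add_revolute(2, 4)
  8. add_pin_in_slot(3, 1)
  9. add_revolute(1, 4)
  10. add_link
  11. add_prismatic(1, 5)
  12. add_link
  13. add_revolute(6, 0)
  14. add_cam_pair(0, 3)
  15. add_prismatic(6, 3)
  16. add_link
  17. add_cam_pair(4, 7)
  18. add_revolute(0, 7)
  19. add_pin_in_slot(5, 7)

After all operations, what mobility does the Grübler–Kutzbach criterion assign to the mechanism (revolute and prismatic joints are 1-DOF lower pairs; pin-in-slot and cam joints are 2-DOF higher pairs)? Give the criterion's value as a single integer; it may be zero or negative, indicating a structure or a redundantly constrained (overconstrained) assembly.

M = 2

L=1 J1=0 J2=0
add link → L=2 J1=0 J2=0
add link → L=3 J1=0 J2=0
add link → L=4 J1=0 J2=0
P@0,1 dof=1 J1 → L=4 J1=1 J2=0
PS@2,0 dof=2 J2 → L=4 J1=1 J2=1
add link → L=5 J1=1 J2=1
R@2,4 dof=1 J1 → L=5 J1=2 J2=1
PS@3,1 dof=2 J2 → L=5 J1=2 J2=2
R@1,4 dof=1 J1 → L=5 J1=3 J2=2
add link → L=6 J1=3 J2=2
P@1,5 dof=1 J1 → L=6 J1=4 J2=2
add link → L=7 J1=4 J2=2
R@6,0 dof=1 J1 → L=7 J1=5 J2=2
C@0,3 dof=2 J2 → L=7 J1=5 J2=3
P@6,3 dof=1 J1 → L=7 J1=6 J2=3
add link → L=8 J1=6 J2=3
C@4,7 dof=2 J2 → L=8 J1=6 J2=4
R@0,7 dof=1 J1 → L=8 J1=7 J2=4
PS@5,7 dof=2 J2 → L=8 J1=7 J2=5
M=3(L−1)−2J1−J2=3·7−2·7−5=2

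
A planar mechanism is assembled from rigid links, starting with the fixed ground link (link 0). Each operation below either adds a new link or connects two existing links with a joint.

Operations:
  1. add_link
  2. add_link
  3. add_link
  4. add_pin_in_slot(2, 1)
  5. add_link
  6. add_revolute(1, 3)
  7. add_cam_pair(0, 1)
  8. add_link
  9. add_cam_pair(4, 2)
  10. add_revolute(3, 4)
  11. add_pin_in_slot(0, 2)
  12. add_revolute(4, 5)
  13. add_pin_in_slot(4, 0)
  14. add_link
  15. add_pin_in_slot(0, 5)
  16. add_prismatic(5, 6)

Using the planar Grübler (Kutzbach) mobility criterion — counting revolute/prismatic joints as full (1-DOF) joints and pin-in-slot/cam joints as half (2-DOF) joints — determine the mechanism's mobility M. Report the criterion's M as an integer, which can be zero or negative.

[1;0;0] (link 0 is ground)
L+ [2;0;0]
L+ [3;0;0]
L+ [4;0;0]
PS(2,1)∈J2 [4;0;1]
L+ [5;0;1]
R(1,3)∈J1 [5;1;1]
C(0,1)∈J2 [5;1;2]
L+ [6;1;2]
C(4,2)∈J2 [6;1;3]
R(3,4)∈J1 [6;2;3]
PS(0,2)∈J2 [6;2;4]
R(4,5)∈J1 [6;3;4]
PS(4,0)∈J2 [6;3;5]
L+ [7;3;5]
PS(0,5)∈J2 [7;3;6]
P(5,6)∈J1 [7;4;6]
mobility = 18 − 8 − 6 = 4

M = 4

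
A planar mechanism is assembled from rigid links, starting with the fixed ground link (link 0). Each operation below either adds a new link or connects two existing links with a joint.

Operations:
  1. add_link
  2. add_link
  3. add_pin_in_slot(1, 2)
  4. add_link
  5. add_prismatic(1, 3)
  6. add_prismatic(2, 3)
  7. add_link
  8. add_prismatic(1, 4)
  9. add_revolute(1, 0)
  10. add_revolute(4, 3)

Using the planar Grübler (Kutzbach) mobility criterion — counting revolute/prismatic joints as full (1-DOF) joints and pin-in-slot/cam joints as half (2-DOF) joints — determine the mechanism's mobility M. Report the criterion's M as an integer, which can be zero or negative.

M = 1

(L,J1,J2)=(1,0,0); link0 fixed
link1: (2,0,0)
link2: (3,0,0)
PS 1-2 [J2]: (3,0,1)
link3: (4,0,1)
P 1-3 [J1]: (4,1,1)
P 2-3 [J1]: (4,2,1)
link4: (5,2,1)
P 1-4 [J1]: (5,3,1)
R 1-0 [J1]: (5,4,1)
R 4-3 [J1]: (5,5,1)
Grübler: 3·4 − 2·5 − 1 = 1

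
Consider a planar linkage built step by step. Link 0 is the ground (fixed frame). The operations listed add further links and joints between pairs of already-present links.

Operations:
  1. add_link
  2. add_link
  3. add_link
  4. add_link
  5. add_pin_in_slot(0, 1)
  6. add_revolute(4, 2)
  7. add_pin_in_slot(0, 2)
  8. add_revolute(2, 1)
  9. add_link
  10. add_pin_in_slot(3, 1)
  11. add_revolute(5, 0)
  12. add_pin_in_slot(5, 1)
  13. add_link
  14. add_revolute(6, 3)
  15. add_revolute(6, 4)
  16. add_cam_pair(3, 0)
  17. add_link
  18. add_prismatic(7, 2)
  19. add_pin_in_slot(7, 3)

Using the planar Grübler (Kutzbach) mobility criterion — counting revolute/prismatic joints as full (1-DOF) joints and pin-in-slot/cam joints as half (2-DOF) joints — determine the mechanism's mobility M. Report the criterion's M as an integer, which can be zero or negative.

M = 3

[1;0;0] (link 0 is ground)
L+ [2;0;0]
L+ [3;0;0]
L+ [4;0;0]
L+ [5;0;0]
PS(0,1)∈J2 [5;0;1]
R(4,2)∈J1 [5;1;1]
PS(0,2)∈J2 [5;1;2]
R(2,1)∈J1 [5;2;2]
L+ [6;2;2]
PS(3,1)∈J2 [6;2;3]
R(5,0)∈J1 [6;3;3]
PS(5,1)∈J2 [6;3;4]
L+ [7;3;4]
R(6,3)∈J1 [7;4;4]
R(6,4)∈J1 [7;5;4]
C(3,0)∈J2 [7;5;5]
L+ [8;5;5]
P(7,2)∈J1 [8;6;5]
PS(7,3)∈J2 [8;6;6]
mobility = 21 − 12 − 6 = 3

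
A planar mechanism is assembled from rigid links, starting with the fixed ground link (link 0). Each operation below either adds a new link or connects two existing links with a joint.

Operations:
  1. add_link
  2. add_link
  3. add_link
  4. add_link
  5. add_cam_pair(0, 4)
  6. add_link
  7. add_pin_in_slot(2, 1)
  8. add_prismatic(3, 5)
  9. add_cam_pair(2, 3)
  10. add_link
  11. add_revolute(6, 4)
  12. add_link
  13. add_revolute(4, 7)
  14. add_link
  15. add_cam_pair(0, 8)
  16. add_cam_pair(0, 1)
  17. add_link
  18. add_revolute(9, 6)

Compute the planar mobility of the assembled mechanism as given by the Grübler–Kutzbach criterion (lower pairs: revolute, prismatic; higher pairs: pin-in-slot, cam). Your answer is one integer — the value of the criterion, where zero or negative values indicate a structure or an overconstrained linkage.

M = 14

link 0 = ground. State L|J1|J2 = 1|0|0
+link1  2|0|0
+link2  3|0|0
+link3  4|0|0
+link4  5|0|0
C(0,4) f=2→J2  5|0|1
+link5  6|0|1
PS(2,1) f=2→J2  6|0|2
P(3,5) f=1→J1  6|1|2
C(2,3) f=2→J2  6|1|3
+link6  7|1|3
R(6,4) f=1→J1  7|2|3
+link7  8|2|3
R(4,7) f=1→J1  8|3|3
+link8  9|3|3
C(0,8) f=2→J2  9|3|4
C(0,1) f=2→J2  9|3|5
+link9  10|3|5
R(9,6) f=1→J1  10|4|5
M = 3(10−1)−2·4−5 = 27−8−5 = 14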